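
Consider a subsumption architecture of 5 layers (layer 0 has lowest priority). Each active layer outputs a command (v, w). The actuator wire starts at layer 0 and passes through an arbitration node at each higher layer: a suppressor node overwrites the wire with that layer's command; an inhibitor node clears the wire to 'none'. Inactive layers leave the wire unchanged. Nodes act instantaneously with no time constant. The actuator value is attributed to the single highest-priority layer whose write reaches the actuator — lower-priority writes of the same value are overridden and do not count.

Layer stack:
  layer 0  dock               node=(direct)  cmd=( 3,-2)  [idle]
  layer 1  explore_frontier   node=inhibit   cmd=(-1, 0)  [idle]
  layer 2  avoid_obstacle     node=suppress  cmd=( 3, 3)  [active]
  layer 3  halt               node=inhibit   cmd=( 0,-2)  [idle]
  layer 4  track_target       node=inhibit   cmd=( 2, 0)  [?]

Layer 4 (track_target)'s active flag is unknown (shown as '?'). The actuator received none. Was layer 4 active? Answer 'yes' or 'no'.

yes

If layer 4 is active=yes:
  actuator would be none
If layer 4 is active=no:
  actuator would be (3, 3)
Observed none, so layer 4 was active.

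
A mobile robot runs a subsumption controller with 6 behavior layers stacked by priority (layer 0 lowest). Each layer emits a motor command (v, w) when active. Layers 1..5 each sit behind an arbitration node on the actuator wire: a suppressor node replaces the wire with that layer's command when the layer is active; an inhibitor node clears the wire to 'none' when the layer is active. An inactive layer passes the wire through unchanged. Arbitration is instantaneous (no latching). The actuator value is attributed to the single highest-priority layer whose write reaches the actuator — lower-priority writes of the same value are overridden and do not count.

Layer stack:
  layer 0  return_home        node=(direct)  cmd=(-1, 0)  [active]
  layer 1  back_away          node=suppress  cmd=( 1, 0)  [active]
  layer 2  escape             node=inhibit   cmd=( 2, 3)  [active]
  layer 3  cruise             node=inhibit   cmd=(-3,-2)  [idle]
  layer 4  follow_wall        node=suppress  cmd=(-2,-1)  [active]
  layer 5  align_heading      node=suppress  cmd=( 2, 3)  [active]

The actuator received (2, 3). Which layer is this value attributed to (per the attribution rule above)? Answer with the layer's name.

align_heading

[0] return_home on; wire := (-1, 0)
[1] back_away on (suppress); wire := (1, 0)
[2] escape on (inhibit); wire := none
[3] cruise off; pass none
[4] follow_wall on (suppress); wire := (-2, -1)
[5] align_heading on (suppress); wire := (2, 3)
output (2, 3)
last writer: layer 5 = align_heading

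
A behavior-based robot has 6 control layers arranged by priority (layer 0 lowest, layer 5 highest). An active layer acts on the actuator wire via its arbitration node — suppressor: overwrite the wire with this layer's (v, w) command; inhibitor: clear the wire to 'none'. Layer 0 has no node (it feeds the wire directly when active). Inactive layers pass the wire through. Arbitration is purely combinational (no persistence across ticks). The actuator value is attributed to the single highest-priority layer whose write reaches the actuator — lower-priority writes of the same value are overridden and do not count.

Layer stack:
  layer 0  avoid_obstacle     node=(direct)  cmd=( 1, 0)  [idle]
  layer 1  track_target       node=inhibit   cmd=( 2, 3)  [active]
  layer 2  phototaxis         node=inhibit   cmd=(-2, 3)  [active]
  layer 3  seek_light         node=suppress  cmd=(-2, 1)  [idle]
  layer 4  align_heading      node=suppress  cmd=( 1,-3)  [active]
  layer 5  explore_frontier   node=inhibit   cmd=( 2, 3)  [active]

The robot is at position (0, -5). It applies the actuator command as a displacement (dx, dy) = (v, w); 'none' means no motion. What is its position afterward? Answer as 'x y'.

0 -5

L0 avoid_obstacle: idle → wire = none
L1 track_target: active, inhibitor → wire = none
L2 phototaxis: active, inhibitor → wire = none
L3 seek_light: idle → wire stays none
L4 align_heading: active, suppressor → wire = (1, -3)
L5 explore_frontier: active, inhibitor → wire = none
actuator = none
position: (0, -5) + none = (0, -5)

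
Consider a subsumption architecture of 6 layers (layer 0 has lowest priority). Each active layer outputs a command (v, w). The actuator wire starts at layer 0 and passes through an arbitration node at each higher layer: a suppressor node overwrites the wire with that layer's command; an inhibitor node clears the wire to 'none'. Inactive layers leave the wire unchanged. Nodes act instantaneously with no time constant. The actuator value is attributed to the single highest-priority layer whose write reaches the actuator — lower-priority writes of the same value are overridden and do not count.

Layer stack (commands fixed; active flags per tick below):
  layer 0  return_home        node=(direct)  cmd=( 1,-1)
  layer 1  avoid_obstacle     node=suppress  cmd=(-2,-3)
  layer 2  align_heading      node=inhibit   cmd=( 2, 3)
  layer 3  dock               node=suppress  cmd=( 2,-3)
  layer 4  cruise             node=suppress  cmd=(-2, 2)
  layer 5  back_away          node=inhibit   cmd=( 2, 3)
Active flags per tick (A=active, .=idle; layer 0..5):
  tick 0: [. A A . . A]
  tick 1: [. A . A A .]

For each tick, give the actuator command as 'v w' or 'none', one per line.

tick 0:
  L0 return_home: idle → wire = none
  L1 avoid_obstacle: active, suppressor → wire = (-2, -3)
  L2 align_heading: active, inhibitor → wire = none
  L3 dock: idle → wire stays none
  L4 cruise: idle → wire stays none
  L5 back_away: active, inhibitor → wire = none
  actuator = none
tick 1:
  L0 return_home: idle → wire = none
  L1 avoid_obstacle: active, suppressor → wire = (-2, -3)
  L2 align_heading: idle → wire stays (-2, -3)
  L3 dock: active, suppressor → wire = (2, -3)
  L4 cruise: active, suppressor → wire = (-2, 2)
  L5 back_away: idle → wire stays (-2, 2)
  actuator = (-2, 2)

none
-2 2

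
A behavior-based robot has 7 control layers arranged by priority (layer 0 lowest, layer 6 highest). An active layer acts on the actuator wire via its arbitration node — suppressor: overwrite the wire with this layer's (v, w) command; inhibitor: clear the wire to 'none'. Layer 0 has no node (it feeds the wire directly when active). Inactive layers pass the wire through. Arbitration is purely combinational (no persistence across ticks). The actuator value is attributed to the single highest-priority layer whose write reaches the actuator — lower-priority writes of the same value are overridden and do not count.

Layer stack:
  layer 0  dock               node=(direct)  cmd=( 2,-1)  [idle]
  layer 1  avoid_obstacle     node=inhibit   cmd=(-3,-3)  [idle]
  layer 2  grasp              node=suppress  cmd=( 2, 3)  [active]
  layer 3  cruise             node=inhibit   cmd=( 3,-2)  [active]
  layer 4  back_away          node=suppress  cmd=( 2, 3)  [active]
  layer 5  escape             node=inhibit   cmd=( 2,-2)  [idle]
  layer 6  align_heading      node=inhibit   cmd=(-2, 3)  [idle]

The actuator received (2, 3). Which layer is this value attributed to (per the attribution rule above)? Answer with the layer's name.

back_away

layer 0 (dock) idle — none
layer 1 (avoid_obstacle) idle — unchanged: none
layer 2 (grasp) active — suppresses: (2, 3)
layer 3 (cruise) active — inhibits: none
layer 4 (back_away) active — suppresses: (2, 3)
layer 5 (escape) idle — unchanged: (2, 3)
layer 6 (align_heading) idle — unchanged: (2, 3)
→ actuator (2, 3)
last writer: layer 4 = back_away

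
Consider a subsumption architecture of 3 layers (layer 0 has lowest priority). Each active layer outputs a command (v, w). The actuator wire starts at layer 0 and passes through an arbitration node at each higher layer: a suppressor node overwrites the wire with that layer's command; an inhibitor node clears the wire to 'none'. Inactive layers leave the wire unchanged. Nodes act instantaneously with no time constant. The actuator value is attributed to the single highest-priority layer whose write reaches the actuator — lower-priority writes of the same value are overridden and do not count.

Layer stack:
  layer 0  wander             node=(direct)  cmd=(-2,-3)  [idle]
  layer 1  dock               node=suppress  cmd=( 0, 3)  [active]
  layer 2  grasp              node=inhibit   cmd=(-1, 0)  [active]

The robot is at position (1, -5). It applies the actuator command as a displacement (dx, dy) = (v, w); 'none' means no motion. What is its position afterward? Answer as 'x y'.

1 -5

[0] wander off; wire := none
[1] dock on (suppress); wire := (0, 3)
[2] grasp on (inhibit); wire := none
output none
position: (1, -5) + none = (1, -5)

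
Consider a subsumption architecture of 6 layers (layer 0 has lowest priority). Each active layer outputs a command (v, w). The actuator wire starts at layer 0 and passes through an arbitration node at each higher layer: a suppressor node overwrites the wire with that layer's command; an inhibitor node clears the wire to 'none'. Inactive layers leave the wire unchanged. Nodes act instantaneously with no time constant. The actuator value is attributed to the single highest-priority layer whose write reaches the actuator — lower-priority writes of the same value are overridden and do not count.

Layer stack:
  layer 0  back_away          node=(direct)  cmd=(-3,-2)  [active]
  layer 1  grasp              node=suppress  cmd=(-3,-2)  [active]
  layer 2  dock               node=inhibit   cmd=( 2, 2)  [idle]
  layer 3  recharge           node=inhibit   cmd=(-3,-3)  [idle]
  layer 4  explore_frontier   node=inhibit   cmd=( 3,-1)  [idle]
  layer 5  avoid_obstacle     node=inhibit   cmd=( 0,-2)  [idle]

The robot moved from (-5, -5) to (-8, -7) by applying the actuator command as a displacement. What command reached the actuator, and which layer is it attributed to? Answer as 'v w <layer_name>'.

-3 -2 grasp

displacement = (-8, -7) − (-5, -5) = (-3, -2)
L0 back_away: active, feeds wire = (-3, -2)
L1 grasp: active, suppressor → wire = (-3, -2)
L2 dock: idle → wire stays (-3, -2)
L3 recharge: idle → wire stays (-3, -2)
L4 explore_frontier: idle → wire stays (-3, -2)
L5 avoid_obstacle: idle → wire stays (-3, -2)
actuator = (-3, -2) — from layer 1 (grasp)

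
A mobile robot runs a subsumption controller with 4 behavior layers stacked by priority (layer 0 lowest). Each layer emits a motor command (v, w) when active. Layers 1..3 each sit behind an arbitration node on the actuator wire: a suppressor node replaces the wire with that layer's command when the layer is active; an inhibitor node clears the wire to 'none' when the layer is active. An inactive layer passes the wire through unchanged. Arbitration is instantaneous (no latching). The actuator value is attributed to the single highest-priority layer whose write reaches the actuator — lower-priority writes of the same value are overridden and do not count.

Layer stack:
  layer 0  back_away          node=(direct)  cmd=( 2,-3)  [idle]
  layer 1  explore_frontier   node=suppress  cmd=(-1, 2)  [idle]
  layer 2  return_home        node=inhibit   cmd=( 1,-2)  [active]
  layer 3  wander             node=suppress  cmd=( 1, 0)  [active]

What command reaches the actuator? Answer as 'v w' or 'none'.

1 0

[0] back_away off; wire := none
[1] explore_frontier off; pass none
[2] return_home on (inhibit); wire := none
[3] wander on (suppress); wire := (1, 0)
output (1, 0)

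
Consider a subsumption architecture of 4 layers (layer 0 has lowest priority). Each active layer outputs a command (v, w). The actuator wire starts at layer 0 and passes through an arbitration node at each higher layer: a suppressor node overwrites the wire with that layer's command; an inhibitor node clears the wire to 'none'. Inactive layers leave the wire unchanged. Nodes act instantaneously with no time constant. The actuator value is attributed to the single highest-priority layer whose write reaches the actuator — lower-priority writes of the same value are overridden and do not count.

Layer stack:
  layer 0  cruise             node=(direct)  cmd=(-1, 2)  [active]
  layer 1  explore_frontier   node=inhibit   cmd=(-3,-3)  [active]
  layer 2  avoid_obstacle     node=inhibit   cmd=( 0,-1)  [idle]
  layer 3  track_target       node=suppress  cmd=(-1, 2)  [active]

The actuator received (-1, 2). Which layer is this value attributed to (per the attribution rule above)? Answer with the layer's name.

track_target

L0 cruise: active, feeds wire = (-1, 2)
L1 explore_frontier: active, inhibitor → wire = none
L2 avoid_obstacle: idle → wire stays none
L3 track_target: active, suppressor → wire = (-1, 2)
actuator = (-1, 2)
last writer: layer 3 = track_target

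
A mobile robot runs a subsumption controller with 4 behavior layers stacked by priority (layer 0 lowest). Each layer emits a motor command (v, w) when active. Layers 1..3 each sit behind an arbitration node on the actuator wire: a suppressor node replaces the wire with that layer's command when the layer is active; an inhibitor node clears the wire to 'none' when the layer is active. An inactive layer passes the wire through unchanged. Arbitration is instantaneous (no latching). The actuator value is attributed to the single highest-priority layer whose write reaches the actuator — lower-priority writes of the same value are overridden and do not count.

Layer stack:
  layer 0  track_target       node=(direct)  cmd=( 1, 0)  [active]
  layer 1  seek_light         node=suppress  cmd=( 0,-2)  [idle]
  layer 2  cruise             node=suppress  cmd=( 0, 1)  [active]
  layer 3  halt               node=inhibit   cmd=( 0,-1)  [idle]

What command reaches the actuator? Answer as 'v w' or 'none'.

0 1

layer 0 (track_target) active — direct: (1, 0)
layer 1 (seek_light) idle — unchanged: (1, 0)
layer 2 (cruise) active — suppresses: (0, 1)
layer 3 (halt) idle — unchanged: (0, 1)
→ actuator (0, 1)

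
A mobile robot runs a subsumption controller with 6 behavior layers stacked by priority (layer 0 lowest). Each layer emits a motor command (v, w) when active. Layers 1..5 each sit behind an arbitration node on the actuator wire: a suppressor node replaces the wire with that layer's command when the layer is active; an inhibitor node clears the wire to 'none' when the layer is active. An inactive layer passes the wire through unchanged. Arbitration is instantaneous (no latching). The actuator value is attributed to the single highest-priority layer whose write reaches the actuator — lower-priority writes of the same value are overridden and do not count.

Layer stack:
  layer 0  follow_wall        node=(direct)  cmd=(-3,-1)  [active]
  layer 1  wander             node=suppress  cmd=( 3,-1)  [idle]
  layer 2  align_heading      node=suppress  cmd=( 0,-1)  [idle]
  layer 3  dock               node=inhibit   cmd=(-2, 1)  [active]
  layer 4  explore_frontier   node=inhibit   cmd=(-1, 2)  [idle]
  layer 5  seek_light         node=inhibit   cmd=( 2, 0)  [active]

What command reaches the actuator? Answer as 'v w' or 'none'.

L0 follow_wall: active, feeds wire = (-3, -1)
L1 wander: idle → wire stays (-3, -1)
L2 align_heading: idle → wire stays (-3, -1)
L3 dock: active, inhibitor → wire = none
L4 explore_frontier: idle → wire stays none
L5 seek_light: active, inhibitor → wire = none
actuator = none

none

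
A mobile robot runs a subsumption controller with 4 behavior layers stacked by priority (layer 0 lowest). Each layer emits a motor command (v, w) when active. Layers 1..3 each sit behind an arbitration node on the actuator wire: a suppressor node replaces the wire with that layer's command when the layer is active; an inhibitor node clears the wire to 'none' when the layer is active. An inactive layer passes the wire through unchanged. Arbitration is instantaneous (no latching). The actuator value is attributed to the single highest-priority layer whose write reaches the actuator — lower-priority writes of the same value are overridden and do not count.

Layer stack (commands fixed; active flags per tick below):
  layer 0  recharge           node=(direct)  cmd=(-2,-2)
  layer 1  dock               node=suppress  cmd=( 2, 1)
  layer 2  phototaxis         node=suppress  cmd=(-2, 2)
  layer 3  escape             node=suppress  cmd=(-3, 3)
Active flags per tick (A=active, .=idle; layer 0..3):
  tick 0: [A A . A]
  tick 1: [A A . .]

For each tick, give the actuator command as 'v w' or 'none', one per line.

-3 3
2 1

tick 0:
  [0] recharge on; wire := (-2, -2)
  [1] dock on (suppress); wire := (2, 1)
  [2] phototaxis off; pass (2, 1)
  [3] escape on (suppress); wire := (-3, 3)
  output (-3, 3)
tick 1:
  [0] recharge on; wire := (-2, -2)
  [1] dock on (suppress); wire := (2, 1)
  [2] phototaxis off; pass (2, 1)
  [3] escape off; pass (2, 1)
  output (2, 1)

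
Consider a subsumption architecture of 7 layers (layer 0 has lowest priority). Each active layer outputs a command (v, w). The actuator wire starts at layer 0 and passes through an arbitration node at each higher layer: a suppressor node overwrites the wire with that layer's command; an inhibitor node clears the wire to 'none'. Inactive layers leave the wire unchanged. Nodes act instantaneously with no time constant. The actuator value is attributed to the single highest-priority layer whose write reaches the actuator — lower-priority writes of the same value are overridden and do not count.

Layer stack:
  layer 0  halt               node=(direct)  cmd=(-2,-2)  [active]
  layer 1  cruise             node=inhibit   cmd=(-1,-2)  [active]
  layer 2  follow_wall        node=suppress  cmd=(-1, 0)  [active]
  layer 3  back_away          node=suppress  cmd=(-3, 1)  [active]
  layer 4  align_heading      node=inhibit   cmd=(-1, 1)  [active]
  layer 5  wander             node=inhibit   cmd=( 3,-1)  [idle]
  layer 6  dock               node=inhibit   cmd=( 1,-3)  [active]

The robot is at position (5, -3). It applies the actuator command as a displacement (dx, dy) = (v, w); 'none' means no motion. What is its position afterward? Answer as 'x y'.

layer 0 (halt) active — direct: (-2, -2)
layer 1 (cruise) active — inhibits: none
layer 2 (follow_wall) active — suppresses: (-1, 0)
layer 3 (back_away) active — suppresses: (-3, 1)
layer 4 (align_heading) active — inhibits: none
layer 5 (wander) idle — unchanged: none
layer 6 (dock) active — inhibits: none
→ actuator none
position: (5, -3) + none = (5, -3)

5 -3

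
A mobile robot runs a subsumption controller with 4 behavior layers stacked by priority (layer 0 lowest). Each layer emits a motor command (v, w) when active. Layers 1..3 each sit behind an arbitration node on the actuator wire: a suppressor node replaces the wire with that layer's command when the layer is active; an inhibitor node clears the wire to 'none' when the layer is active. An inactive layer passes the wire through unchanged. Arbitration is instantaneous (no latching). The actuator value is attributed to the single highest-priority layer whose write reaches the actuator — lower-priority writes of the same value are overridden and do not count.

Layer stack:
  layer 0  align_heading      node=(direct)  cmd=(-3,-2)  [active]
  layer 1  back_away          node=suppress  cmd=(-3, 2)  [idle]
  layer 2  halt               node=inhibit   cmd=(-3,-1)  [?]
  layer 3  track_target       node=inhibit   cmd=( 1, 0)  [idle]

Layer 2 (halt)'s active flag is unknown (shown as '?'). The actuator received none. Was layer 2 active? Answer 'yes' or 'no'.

yes

If layer 2 is active=yes:
  actuator would be none
If layer 2 is active=no:
  actuator would be (-3, -2)
Observed none, so layer 2 was active.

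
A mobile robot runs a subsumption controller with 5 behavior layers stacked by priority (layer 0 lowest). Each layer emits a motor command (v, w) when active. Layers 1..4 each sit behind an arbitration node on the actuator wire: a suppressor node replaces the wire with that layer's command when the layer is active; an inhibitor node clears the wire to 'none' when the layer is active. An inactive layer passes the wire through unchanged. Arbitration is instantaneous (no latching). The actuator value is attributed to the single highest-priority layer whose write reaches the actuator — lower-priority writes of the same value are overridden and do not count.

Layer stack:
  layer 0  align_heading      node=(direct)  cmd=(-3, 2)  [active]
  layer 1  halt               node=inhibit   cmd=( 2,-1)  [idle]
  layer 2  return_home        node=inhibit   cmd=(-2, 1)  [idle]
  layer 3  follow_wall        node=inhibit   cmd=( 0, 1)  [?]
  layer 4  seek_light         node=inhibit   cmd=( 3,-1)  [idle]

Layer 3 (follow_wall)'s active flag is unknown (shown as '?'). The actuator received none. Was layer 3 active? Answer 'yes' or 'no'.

yes

If layer 3 is active=yes:
  actuator would be none
If layer 3 is active=no:
  actuator would be (-3, 2)
Observed none, so layer 3 was active.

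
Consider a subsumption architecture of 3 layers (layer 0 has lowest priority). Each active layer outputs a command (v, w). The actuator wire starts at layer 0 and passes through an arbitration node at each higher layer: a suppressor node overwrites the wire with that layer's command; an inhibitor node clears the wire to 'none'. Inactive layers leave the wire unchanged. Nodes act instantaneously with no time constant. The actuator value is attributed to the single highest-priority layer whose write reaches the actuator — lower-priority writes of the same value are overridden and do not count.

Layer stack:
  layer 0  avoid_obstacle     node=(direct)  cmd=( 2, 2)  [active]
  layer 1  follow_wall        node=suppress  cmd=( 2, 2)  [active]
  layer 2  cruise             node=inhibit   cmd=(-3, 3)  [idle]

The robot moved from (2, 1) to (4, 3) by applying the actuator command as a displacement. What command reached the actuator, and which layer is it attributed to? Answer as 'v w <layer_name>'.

2 2 follow_wall

displacement = (4, 3) − (2, 1) = (2, 2)
layer 0 (avoid_obstacle) active — direct: (2, 2)
layer 1 (follow_wall) active — suppresses: (2, 2)
layer 2 (cruise) idle — unchanged: (2, 2)
→ actuator (2, 2) — from layer 1 (follow_wall)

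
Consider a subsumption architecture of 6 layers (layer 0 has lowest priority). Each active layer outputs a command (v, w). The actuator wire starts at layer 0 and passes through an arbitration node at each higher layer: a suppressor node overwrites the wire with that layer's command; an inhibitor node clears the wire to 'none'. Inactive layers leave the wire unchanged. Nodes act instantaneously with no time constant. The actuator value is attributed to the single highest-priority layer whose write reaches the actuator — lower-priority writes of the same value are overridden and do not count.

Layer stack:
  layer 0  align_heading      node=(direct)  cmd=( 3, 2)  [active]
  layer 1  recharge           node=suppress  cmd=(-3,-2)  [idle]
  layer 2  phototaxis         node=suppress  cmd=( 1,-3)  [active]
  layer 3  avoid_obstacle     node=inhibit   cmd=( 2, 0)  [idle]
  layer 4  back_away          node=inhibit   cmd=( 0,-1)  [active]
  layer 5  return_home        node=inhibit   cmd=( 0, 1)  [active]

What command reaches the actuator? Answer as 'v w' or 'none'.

none

layer 0 (align_heading) active — direct: (3, 2)
layer 1 (recharge) idle — unchanged: (3, 2)
layer 2 (phototaxis) active — suppresses: (1, -3)
layer 3 (avoid_obstacle) idle — unchanged: (1, -3)
layer 4 (back_away) active — inhibits: none
layer 5 (return_home) active — inhibits: none
→ actuator none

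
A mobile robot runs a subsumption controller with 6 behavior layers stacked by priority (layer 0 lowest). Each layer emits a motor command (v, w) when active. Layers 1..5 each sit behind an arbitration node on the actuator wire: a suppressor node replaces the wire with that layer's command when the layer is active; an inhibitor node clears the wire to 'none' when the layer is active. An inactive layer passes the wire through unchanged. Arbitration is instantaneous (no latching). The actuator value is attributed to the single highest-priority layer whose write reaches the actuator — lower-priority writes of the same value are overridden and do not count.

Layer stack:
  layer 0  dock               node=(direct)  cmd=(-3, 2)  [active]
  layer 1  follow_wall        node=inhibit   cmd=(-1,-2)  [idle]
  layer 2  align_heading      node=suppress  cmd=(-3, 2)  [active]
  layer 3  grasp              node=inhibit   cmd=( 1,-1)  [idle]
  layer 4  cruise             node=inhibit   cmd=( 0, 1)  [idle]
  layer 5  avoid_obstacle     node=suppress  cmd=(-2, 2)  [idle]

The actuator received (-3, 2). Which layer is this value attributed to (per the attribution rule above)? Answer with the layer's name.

align_heading

layer 0 (dock) active — direct: (-3, 2)
layer 1 (follow_wall) idle — unchanged: (-3, 2)
layer 2 (align_heading) active — suppresses: (-3, 2)
layer 3 (grasp) idle — unchanged: (-3, 2)
layer 4 (cruise) idle — unchanged: (-3, 2)
layer 5 (avoid_obstacle) idle — unchanged: (-3, 2)
→ actuator (-3, 2)
last writer: layer 2 = align_heading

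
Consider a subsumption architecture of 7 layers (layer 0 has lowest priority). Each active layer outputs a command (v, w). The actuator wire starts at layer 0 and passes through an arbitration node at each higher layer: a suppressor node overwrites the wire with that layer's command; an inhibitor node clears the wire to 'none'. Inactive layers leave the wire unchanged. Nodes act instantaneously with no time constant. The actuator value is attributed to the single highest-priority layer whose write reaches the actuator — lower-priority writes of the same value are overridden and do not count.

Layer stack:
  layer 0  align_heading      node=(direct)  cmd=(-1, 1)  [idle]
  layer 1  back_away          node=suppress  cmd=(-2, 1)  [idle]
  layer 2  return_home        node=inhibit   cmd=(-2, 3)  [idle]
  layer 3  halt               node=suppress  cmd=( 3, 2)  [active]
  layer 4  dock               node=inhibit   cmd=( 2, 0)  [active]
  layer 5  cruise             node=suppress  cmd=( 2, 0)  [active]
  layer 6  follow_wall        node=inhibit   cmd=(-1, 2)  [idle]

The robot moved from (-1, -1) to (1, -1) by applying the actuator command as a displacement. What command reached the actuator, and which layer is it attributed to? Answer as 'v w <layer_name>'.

displacement = (1, -1) − (-1, -1) = (2, 0)
[0] align_heading off; wire := none
[1] back_away off; pass none
[2] return_home off; pass none
[3] halt on (suppress); wire := (3, 2)
[4] dock on (inhibit); wire := none
[5] cruise on (suppress); wire := (2, 0)
[6] follow_wall off; pass (2, 0)
output (2, 0) — from layer 5 (cruise)

2 0 cruise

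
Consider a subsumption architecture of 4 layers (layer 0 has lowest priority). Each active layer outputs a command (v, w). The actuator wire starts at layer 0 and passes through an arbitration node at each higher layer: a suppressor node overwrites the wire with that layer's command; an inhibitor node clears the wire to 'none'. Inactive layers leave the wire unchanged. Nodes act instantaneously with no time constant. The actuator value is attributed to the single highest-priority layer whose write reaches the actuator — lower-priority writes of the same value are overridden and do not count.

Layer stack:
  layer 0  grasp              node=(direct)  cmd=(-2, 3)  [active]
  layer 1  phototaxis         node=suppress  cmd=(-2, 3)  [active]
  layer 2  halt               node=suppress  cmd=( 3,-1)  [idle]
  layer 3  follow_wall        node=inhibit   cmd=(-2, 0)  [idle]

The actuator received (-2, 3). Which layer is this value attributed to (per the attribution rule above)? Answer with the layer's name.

phototaxis

L0 grasp: active, feeds wire = (-2, 3)
L1 phototaxis: active, suppressor → wire = (-2, 3)
L2 halt: idle → wire stays (-2, 3)
L3 follow_wall: idle → wire stays (-2, 3)
actuator = (-2, 3)
last writer: layer 1 = phototaxis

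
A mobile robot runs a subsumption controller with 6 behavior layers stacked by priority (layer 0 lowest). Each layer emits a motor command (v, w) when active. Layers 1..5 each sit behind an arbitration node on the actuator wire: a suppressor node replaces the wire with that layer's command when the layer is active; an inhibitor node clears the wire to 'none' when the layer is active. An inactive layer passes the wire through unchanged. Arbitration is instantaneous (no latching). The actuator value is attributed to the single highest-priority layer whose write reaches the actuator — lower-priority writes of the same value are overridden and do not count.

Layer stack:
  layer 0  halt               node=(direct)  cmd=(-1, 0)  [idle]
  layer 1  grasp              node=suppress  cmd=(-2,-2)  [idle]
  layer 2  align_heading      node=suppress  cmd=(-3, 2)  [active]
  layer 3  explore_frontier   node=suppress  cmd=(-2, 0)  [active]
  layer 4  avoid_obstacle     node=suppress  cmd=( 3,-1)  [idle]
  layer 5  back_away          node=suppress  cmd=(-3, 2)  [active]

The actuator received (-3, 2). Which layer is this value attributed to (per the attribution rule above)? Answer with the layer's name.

[0] halt off; wire := none
[1] grasp off; pass none
[2] align_heading on (suppress); wire := (-3, 2)
[3] explore_frontier on (suppress); wire := (-2, 0)
[4] avoid_obstacle off; pass (-2, 0)
[5] back_away on (suppress); wire := (-3, 2)
output (-3, 2)
last writer: layer 5 = back_away

back_away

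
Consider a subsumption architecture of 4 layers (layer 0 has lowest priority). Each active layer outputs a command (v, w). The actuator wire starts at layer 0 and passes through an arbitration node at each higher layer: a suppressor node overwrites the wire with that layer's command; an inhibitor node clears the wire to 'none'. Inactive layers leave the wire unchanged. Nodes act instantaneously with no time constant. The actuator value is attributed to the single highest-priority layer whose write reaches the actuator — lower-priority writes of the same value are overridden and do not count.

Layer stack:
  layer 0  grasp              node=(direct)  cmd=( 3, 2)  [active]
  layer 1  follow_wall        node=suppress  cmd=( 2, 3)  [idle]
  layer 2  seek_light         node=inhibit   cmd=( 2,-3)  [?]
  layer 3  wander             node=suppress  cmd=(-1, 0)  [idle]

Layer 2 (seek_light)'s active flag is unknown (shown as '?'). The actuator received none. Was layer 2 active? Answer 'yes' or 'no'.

If layer 2 is active=yes:
  actuator would be none
If layer 2 is active=no:
  actuator would be (3, 2)
Observed none, so layer 2 was active.

yes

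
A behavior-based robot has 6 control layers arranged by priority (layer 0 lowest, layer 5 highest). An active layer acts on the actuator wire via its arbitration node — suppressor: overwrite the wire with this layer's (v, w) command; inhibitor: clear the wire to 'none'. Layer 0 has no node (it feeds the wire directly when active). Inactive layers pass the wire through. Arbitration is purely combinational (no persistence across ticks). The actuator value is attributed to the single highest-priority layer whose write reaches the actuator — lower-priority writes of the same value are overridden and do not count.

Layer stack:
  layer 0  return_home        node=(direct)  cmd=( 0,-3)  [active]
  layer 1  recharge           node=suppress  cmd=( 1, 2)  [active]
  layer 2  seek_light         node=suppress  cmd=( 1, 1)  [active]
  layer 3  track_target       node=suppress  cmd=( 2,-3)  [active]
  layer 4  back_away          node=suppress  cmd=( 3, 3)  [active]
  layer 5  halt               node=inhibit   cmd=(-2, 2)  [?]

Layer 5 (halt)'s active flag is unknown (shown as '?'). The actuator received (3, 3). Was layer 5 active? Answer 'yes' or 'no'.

no

If layer 5 is active=yes:
  actuator would be none
If layer 5 is active=no:
  actuator would be (3, 3)
Observed (3, 3), so layer 5 was idle.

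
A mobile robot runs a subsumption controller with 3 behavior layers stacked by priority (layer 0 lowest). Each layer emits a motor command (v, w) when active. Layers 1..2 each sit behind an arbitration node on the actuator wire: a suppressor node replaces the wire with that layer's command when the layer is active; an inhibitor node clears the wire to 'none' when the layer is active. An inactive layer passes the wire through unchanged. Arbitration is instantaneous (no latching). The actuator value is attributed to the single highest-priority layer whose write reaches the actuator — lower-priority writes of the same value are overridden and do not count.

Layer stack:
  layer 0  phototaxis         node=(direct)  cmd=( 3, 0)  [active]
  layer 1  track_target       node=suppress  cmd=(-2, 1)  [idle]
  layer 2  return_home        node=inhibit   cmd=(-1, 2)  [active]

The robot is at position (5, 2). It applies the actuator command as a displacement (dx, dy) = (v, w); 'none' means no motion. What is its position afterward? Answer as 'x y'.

[0] phototaxis on; wire := (3, 0)
[1] track_target off; pass (3, 0)
[2] return_home on (inhibit); wire := none
output none
position: (5, 2) + none = (5, 2)

5 2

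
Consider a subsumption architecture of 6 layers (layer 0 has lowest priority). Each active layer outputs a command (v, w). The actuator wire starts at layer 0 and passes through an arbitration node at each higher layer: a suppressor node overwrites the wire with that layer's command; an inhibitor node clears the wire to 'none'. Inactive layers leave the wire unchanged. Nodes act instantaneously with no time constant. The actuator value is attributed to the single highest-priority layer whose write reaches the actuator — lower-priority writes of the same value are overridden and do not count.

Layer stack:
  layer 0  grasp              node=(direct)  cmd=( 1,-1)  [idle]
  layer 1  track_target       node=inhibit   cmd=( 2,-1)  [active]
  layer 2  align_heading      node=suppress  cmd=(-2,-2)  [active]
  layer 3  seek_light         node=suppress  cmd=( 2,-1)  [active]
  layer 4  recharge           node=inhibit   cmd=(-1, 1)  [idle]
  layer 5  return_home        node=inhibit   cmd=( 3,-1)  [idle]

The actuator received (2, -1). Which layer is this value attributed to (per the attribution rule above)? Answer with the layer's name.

layer 0 (grasp) idle — none
layer 1 (track_target) active — inhibits: none
layer 2 (align_heading) active — suppresses: (-2, -2)
layer 3 (seek_light) active — suppresses: (2, -1)
layer 4 (recharge) idle — unchanged: (2, -1)
layer 5 (return_home) idle — unchanged: (2, -1)
→ actuator (2, -1)
last writer: layer 3 = seek_light

seek_light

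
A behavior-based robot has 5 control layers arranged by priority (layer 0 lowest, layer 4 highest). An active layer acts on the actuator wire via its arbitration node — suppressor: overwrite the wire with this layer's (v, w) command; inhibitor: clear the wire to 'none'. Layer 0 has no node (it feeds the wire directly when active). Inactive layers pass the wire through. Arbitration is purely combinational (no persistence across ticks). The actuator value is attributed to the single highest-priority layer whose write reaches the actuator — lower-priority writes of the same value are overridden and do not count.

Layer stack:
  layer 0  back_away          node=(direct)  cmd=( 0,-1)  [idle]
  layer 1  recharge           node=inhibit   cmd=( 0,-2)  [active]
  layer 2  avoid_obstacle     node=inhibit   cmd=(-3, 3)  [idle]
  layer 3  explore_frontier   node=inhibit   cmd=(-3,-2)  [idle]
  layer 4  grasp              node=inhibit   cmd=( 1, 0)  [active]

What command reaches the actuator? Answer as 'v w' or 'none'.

none

[0] back_away off; wire := none
[1] recharge on (inhibit); wire := none
[2] avoid_obstacle off; pass none
[3] explore_frontier off; pass none
[4] grasp on (inhibit); wire := none
output none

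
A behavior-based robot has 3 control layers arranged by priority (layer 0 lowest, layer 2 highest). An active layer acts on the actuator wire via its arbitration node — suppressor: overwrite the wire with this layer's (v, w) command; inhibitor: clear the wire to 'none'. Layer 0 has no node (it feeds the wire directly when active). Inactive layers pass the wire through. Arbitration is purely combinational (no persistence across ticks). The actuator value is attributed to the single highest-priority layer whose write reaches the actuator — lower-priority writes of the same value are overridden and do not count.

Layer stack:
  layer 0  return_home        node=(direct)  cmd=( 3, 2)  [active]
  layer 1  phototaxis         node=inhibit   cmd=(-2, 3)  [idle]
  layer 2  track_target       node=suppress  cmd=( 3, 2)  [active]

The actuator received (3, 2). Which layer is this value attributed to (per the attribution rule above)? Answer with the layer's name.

layer 0 (return_home) active — direct: (3, 2)
layer 1 (phototaxis) idle — unchanged: (3, 2)
layer 2 (track_target) active — suppresses: (3, 2)
→ actuator (3, 2)
last writer: layer 2 = track_target

track_target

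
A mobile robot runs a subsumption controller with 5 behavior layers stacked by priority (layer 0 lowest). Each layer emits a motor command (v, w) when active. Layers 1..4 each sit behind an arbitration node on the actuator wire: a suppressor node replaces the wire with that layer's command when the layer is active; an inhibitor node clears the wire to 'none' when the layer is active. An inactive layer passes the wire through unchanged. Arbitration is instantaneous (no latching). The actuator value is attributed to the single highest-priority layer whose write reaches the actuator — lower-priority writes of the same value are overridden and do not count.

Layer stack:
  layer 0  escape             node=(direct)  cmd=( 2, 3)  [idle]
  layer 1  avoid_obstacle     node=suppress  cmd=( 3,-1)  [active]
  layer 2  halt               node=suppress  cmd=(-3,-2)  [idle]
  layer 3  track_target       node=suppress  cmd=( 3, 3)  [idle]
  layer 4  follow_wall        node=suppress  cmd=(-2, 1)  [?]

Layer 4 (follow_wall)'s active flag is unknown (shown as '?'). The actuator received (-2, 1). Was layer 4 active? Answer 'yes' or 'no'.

yes

If layer 4 is active=yes:
  actuator would be (-2, 1)
If layer 4 is active=no:
  actuator would be (3, -1)
Observed (-2, 1), so layer 4 was active.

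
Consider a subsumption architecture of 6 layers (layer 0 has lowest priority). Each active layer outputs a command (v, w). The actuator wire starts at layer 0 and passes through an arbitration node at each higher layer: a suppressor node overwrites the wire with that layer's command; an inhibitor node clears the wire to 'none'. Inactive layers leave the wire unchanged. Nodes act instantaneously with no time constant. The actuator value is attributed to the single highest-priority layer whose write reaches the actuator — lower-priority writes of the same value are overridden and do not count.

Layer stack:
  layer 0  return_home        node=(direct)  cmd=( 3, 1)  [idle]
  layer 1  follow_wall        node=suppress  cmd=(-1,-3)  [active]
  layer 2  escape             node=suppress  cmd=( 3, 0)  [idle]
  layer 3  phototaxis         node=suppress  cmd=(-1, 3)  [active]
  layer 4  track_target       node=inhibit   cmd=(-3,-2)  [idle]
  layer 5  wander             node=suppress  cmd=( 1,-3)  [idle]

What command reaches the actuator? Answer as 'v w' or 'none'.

[0] return_home off; wire := none
[1] follow_wall on (suppress); wire := (-1, -3)
[2] escape off; pass (-1, -3)
[3] phototaxis on (suppress); wire := (-1, 3)
[4] track_target off; pass (-1, 3)
[5] wander off; pass (-1, 3)
output (-1, 3)

-1 3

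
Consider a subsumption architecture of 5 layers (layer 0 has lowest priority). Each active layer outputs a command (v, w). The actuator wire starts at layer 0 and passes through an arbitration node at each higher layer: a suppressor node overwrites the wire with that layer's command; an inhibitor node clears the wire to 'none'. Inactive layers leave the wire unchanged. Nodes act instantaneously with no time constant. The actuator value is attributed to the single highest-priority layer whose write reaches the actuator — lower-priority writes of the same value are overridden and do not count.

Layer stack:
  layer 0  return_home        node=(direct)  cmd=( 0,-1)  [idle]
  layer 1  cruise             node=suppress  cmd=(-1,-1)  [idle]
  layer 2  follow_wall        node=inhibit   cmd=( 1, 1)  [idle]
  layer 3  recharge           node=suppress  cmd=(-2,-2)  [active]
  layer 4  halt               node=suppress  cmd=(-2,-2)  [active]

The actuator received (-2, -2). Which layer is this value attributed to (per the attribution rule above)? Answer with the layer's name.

L0 return_home: idle → wire = none
L1 cruise: idle → wire stays none
L2 follow_wall: idle → wire stays none
L3 recharge: active, suppressor → wire = (-2, -2)
L4 halt: active, suppressor → wire = (-2, -2)
actuator = (-2, -2)
last writer: layer 4 = halt

halt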